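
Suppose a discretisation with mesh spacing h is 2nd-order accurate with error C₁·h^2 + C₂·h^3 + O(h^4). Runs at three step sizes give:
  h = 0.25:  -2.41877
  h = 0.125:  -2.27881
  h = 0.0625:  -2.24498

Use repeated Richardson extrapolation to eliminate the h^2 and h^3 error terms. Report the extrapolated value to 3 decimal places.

First eliminate the h^2 term (factor 2^2 = 4):
  B₁ = (4·(-2.27881) − (-2.41877))/3 = -2.23216
  B₂ = (4·(-2.24498) − (-2.27881))/3 = -2.23370
Then eliminate the h^3 term (factor 2^3 = 8):
  (8·(-2.23370) − (-2.23216))/7 = -2.23392

-2.234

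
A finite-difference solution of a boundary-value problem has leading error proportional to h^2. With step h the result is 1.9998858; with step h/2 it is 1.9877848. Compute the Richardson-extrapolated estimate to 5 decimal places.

1.98375

The leading error scales as h^2; refining by a factor of 2 reduces it by 2^2 = 4.
Extrapolated value = (4·A(h/2) − A(h)) / (4 − 1)
= (4·1.9877848 − 1.9998858) / 3
= 5.9512534 / 3 = 1.9837511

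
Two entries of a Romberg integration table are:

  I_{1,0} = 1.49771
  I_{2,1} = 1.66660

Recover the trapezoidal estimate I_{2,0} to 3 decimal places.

1.624

From I_{2,1} = (4·I_{2,0} − I_{1,0})/3, solve for I_{2,0}:
4·I_{2,0} = 3·1.66660 + 1.49771 = 6.49751
I_{2,0} = 1.62438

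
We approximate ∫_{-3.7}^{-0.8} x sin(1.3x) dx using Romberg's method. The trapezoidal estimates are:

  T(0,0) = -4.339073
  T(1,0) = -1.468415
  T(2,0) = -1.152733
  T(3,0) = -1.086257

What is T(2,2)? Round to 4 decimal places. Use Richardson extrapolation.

-1.0832

T(1,1) = -1.468415 + (-1.468415 − (-4.339073))/3 = -0.511529
T(2,1) = -1.152733 + (-1.152733 − (-1.468415))/3 = -1.047506
T(2,2) = (16·(-1.047506) − (-0.511529)) / 15 = -1.083238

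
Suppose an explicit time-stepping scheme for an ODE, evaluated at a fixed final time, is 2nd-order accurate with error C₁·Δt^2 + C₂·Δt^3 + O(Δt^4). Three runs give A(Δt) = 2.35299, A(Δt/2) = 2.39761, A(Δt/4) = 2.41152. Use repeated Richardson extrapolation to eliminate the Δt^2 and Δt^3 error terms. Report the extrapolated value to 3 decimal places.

2.417

First eliminate the Δt^2 term (factor 2^2 = 4):
  B₁ = (4·2.39761 − 2.35299)/3 = 2.41248
  B₂ = (4·2.41152 − 2.39761)/3 = 2.41616
Then eliminate the Δt^3 term (factor 2^3 = 8):
  (8·2.41616 − 2.41248)/7 = 2.41669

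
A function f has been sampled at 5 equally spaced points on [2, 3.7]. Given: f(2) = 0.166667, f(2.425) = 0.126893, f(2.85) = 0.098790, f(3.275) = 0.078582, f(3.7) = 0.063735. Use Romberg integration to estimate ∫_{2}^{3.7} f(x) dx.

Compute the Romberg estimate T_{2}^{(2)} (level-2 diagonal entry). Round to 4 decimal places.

T_{0}^{(0)} (trapezoid, 1 panel, h=1.7000): 0.195842
T_{1}^{(0)} (trapezoid, 2 panels, h=0.8500): 0.181892
T_{2}^{(0)} (trapezoid, 4 panels, h=0.4250): 0.178273
T_{1}^{(1)} = 0.181892 + (0.181892 − 0.195842)/3 = 0.177242
T_{2}^{(1)} = 0.178273 + (0.178273 − 0.181892)/3 = 0.177067
T_{2}^{(2)} = 0.177067 + (0.177067 − 0.177242)/15 = 0.177055

0.1771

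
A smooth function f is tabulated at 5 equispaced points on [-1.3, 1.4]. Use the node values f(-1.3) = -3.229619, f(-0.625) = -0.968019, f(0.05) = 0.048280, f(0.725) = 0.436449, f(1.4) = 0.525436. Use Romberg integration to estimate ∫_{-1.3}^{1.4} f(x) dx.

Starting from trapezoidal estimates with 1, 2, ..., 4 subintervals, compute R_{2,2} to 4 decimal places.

R_{0,0} (trapezoid, 1 panel, h=2.7000): -3.650647
R_{1,0} (trapezoid, 2 panels, h=1.3500): -1.760146
R_{2,0} (trapezoid, 4 panels, h=0.6750): -1.238883
R_{1,1} = -1.760146 + (-1.760146 − (-3.650647))/3 = -1.129979
R_{2,1} = -1.238883 + (-1.238883 − (-1.760146))/3 = -1.065129
R_{2,2} = -1.065129 + (-1.065129 − (-1.129979))/15 = -1.060806

-1.0608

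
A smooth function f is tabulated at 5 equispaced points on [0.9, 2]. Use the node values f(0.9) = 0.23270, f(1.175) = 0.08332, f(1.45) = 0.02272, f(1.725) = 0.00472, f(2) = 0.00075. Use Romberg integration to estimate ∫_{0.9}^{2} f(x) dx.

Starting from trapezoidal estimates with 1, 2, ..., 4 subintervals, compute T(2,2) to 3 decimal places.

T(0,0) (trapezoid, 1 panel, h=1.1000): 0.12840
T(1,0) (trapezoid, 2 panels, h=0.5500): 0.07669
T(2,0) (trapezoid, 4 panels, h=0.2750): 0.06256
T(1,1) = 0.07669 + (0.07669 − 0.12840)/3 = 0.05945
T(2,1) = 0.06256 + (0.06256 − 0.07669)/3 = 0.05785
T(2,2) = 0.05785 + (0.05785 − 0.05945)/15 = 0.05774

0.058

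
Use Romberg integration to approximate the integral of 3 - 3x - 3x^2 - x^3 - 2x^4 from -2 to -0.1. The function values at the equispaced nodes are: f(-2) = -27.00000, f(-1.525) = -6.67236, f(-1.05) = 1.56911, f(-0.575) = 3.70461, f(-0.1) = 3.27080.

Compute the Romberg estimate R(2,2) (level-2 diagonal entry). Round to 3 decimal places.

R(0,0) (trapezoid, 1 panel, h=1.9000): -22.54274
R(1,0) (trapezoid, 2 panels, h=0.9500): -9.78072
R(2,0) (trapezoid, 4 panels, h=0.4750): -6.30004
R(1,1) = -9.78072 + (-9.78072 − (-22.54274))/3 = -5.52671
R(2,1) = -6.30004 + (-6.30004 − (-9.78072))/3 = -5.13981
R(2,2) = -5.13981 + (-5.13981 − (-5.52671))/15 = -5.11402

-5.114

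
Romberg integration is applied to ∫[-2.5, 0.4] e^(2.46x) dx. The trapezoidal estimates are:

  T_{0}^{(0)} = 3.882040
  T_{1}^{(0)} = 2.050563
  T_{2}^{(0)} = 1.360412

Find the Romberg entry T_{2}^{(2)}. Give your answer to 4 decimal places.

Richardson extrapolation on the trapezoidal column (denominator 4−1=3):
T_{1}^{(1)} = 2.050563 + (2.050563 − 3.882040)/3 = 1.440071
T_{2}^{(1)} = 1.360412 + (1.360412 − 2.050563)/3 = 1.130362
T_{2}^{(2)} = (16·1.130362 − 1.440071) / 15 = 1.109715
(Column j=1 coincides with Simpson's rule on the same nodes.)

1.1097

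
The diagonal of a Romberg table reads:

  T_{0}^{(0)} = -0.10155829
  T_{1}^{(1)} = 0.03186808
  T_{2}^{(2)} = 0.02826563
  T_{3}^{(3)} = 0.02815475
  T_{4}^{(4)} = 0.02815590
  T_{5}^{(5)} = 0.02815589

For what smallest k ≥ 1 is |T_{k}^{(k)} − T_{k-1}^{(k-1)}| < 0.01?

k = 2

|T_{1}^{(1)} − T_{0}^{(0)}| = 0.13342637 ≥ 0.01
|T_{2}^{(2)} − T_{1}^{(1)}| = 0.00360245 < 0.01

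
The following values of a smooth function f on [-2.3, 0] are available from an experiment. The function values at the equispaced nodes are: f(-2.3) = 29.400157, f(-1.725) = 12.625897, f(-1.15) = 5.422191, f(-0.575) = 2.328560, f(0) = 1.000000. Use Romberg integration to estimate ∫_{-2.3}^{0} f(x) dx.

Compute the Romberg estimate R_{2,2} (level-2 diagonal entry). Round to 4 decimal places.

R_{0,0} (trapezoid, 1 panel, h=2.3000): 34.960181
R_{1,0} (trapezoid, 2 panels, h=1.1500): 23.715610
R_{2,0} (trapezoid, 4 panels, h=0.5750): 20.456618
R_{1,1} = 23.715610 + (23.715610 − 34.960181)/3 = 19.967420
R_{2,1} = 20.456618 + (20.456618 − 23.715610)/3 = 19.370287
R_{2,2} = 19.370287 + (19.370287 − 19.967420)/15 = 19.330478

19.3305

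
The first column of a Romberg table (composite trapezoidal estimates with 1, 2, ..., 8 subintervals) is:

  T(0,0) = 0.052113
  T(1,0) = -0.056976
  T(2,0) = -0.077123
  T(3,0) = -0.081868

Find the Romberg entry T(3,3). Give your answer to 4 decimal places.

-0.0834

Richardson extrapolation on the trapezoidal column (denominator 4−1=3):
T(1,1) = -0.056976 + (-0.056976 − 0.052113)/3 = -0.093339
T(2,1) = (4·(-0.077123) − (-0.056976)) / 3 = -0.083839
T(3,1) = (4·(-0.081868) − (-0.077123)) / 3 = -0.083450
T(2,2) = (16·(-0.083839) − (-0.093339)) / 15 = -0.083206
T(3,2) = -0.083450 + (-0.083450 − (-0.083839))/15 = -0.083424
T(3,3) = (64·(-0.083424) − (-0.083206)) / 63 = -0.083427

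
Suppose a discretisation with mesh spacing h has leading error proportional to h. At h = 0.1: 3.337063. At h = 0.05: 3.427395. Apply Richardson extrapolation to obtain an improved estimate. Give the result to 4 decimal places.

Extrapolated value = (2·A(h/2) − A(h)) / (2 − 1)
= (2·3.427395 − 3.337063) / 1
= 3.517727 / 1 = 3.517727

3.5177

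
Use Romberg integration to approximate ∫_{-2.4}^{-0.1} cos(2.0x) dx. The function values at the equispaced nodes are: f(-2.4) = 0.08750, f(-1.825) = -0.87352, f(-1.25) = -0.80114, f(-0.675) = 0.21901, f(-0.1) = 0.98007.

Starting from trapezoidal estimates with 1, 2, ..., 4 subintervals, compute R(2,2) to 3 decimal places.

-0.590

R(0,0) (trapezoid, 1 panel, h=2.3000): 1.22771
R(1,0) (trapezoid, 2 panels, h=1.1500): -0.30746
R(2,0) (trapezoid, 4 panels, h=0.5750): -0.53007
R(1,1) = -0.30746 + (-0.30746 − 1.22771)/3 = -0.81918
R(2,1) = -0.53007 + (-0.53007 − (-0.30746))/3 = -0.60427
R(2,2) = -0.60427 + (-0.60427 − (-0.81918))/15 = -0.58994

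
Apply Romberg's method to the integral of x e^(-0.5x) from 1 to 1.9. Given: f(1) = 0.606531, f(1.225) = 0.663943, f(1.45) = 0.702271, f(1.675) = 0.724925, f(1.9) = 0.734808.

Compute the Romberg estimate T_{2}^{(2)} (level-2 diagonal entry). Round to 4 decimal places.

T_{0}^{(0)} (trapezoid, 1 panel, h=0.9000): 0.603603
T_{1}^{(0)} (trapezoid, 2 panels, h=0.4500): 0.617823
T_{2}^{(0)} (trapezoid, 4 panels, h=0.2250): 0.621407
T_{1}^{(1)} = 0.617823 + (0.617823 − 0.603603)/3 = 0.622563
T_{2}^{(1)} = 0.621407 + (0.621407 − 0.617823)/3 = 0.622602
T_{2}^{(2)} = 0.622602 + (0.622602 − 0.622563)/15 = 0.622605

0.6226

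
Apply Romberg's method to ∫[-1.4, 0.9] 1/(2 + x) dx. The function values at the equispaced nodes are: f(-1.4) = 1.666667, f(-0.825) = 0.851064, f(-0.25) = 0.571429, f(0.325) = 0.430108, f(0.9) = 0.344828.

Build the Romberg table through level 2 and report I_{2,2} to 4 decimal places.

I_{0,0} (trapezoid, 1 panel, h=2.3000): 2.313219
I_{1,0} (trapezoid, 2 panels, h=1.1500): 1.813753
I_{2,0} (trapezoid, 4 panels, h=0.5750): 1.643550
I_{1,1} = 1.813753 + (1.813753 − 2.313219)/3 = 1.647264
I_{2,1} = 1.643550 + (1.643550 − 1.813753)/3 = 1.586816
I_{2,2} = 1.586816 + (1.586816 − 1.647264)/15 = 1.582786

1.5828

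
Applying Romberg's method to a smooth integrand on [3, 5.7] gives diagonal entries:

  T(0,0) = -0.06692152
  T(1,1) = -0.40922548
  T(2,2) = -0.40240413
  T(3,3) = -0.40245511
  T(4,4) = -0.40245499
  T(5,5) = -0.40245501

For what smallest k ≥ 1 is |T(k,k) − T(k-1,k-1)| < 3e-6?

k = 4

|T(1,1) − T(0,0)| = 0.34230396 ≥ 3e-6
|T(2,2) − T(1,1)| = 0.00682135 ≥ 3e-6
|T(3,3) − T(2,2)| = 0.00005098 ≥ 3e-6
|T(4,4) − T(3,3)| = 0.00000012 < 3e-6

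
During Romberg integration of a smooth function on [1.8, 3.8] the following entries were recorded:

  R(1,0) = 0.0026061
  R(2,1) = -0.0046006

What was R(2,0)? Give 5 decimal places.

-0.00280

From R(2,1) = (4·R(2,0) − R(1,0))/3, solve for R(2,0):
4·R(2,0) = 3·(-0.0046006) + 0.0026061 = -0.0111957
R(2,0) = -0.0027989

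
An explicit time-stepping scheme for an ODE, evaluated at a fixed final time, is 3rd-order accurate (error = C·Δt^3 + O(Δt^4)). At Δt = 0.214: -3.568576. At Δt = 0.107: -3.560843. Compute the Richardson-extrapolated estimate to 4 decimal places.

-3.5597

Extrapolated value = (8·A(Δt/2) − A(Δt)) / (8 − 1)
= (8·(-3.560843) − (-3.568576)) / 7
= -24.918168 / 7 = -3.559738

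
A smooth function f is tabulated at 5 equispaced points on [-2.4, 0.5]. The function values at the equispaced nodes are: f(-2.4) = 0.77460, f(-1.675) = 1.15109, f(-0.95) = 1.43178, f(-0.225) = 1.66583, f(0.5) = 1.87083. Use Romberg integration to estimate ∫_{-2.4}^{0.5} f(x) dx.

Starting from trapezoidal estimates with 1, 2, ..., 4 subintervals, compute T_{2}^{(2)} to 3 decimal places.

T_{0}^{(0)} (trapezoid, 1 panel, h=2.9000): 3.83587
T_{1}^{(0)} (trapezoid, 2 panels, h=1.4500): 3.99402
T_{2}^{(0)} (trapezoid, 4 panels, h=0.7250): 4.03928
T_{1}^{(1)} = 3.99402 + (3.99402 − 3.83587)/3 = 4.04674
T_{2}^{(1)} = 4.03928 + (4.03928 − 3.99402)/3 = 4.05437
T_{2}^{(2)} = 4.05437 + (4.05437 − 4.04674)/15 = 4.05488

4.055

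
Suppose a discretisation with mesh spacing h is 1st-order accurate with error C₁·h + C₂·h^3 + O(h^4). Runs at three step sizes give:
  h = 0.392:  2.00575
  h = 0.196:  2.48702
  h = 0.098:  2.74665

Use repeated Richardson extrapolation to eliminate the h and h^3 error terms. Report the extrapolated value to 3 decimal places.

First eliminate the h term (factor 2^1 = 2):
  B₁ = (2·2.48702 − 2.00575)/1 = 2.96829
  B₂ = (2·2.74665 − 2.48702)/1 = 3.00628
Then eliminate the h^3 term (factor 2^3 = 8):
  (8·3.00628 − 2.96829)/7 = 3.01171

3.012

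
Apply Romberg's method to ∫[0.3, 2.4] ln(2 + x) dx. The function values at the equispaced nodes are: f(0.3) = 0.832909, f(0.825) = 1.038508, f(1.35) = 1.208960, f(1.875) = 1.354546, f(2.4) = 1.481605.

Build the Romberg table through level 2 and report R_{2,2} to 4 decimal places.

R_{0,0} (trapezoid, 1 panel, h=2.1000): 2.430240
R_{1,0} (trapezoid, 2 panels, h=1.0500): 2.484528
R_{2,0} (trapezoid, 4 panels, h=0.5250): 2.498617
R_{1,1} = 2.484528 + (2.484528 − 2.430240)/3 = 2.502624
R_{2,1} = 2.498617 + (2.498617 − 2.484528)/3 = 2.503313
R_{2,2} = 2.503313 + (2.503313 − 2.502624)/15 = 2.503359

2.5034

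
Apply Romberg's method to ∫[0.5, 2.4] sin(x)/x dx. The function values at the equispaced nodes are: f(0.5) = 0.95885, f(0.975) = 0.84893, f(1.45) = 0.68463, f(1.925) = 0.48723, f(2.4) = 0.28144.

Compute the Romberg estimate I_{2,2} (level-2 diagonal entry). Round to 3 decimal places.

1.259

I_{0,0} (trapezoid, 1 panel, h=1.9000): 1.17828
I_{1,0} (trapezoid, 2 panels, h=0.9500): 1.23954
I_{2,0} (trapezoid, 4 panels, h=0.4750): 1.25444
I_{1,1} = 1.23954 + (1.23954 − 1.17828)/3 = 1.25996
I_{2,1} = 1.25444 + (1.25444 − 1.23954)/3 = 1.25941
I_{2,2} = 1.25941 + (1.25941 − 1.25996)/15 = 1.25937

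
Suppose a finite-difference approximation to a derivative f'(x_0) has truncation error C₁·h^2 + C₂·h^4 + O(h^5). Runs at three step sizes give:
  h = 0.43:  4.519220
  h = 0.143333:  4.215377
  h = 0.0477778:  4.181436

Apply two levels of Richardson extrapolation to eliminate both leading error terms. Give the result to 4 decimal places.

First eliminate the h^2 term (factor 3^2 = 9):
  B₁ = (9·4.215377 − 4.519220)/8 = 4.177397
  B₂ = (9·4.181436 − 4.215377)/8 = 4.177193
Then eliminate the h^4 term (factor 3^4 = 81):
  (81·4.177193 − 4.177397)/80 = 4.177190

4.1772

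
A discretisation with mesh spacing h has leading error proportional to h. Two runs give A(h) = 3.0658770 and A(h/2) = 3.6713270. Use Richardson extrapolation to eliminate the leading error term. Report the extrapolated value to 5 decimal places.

4.27678

The leading error scales as h; refining by a factor of 2 reduces it by 2^1 = 2.
Extrapolated value = (2·A(h/2) − A(h)) / (2 − 1)
= (2·3.6713270 − 3.0658770) / 1
= 4.2767770 / 1 = 4.2767770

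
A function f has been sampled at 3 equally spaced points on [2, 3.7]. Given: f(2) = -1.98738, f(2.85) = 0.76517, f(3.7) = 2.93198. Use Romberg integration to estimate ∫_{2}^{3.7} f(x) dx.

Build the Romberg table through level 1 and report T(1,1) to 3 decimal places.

T(0,0) (trapezoid, 1 panel, h=1.7000): 0.80291
T(1,0) (trapezoid, 2 panels, h=0.8500): 1.05185
T(1,1) = 1.05185 + (1.05185 − 0.80291)/3 = 1.13483

1.135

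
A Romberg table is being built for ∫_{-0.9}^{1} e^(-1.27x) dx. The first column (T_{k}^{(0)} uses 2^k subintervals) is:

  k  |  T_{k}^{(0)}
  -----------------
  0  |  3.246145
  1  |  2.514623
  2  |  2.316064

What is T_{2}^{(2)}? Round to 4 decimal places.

2.2485

T_{1}^{(1)} = 2.514623 + (2.514623 − 3.246145)/3 = 2.270782
T_{2}^{(1)} = (4·2.316064 − 2.514623) / 3 = 2.249878
T_{2}^{(2)} = 2.249878 + (2.249878 − 2.270782)/15 = 2.248484
(Column j=1 coincides with Simpson's rule on the same nodes.)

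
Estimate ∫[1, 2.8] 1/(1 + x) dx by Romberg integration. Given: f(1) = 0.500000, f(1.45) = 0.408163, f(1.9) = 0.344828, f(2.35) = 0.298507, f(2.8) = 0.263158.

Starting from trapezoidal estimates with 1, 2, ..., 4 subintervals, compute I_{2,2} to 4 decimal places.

I_{0,0} (trapezoid, 1 panel, h=1.8000): 0.686842
I_{1,0} (trapezoid, 2 panels, h=0.9000): 0.653766
I_{2,0} (trapezoid, 4 panels, h=0.4500): 0.644885
I_{1,1} = 0.653766 + (0.653766 − 0.686842)/3 = 0.642741
I_{2,1} = 0.644885 + (0.644885 − 0.653766)/3 = 0.641925
I_{2,2} = 0.641925 + (0.641925 − 0.642741)/15 = 0.641871

0.6419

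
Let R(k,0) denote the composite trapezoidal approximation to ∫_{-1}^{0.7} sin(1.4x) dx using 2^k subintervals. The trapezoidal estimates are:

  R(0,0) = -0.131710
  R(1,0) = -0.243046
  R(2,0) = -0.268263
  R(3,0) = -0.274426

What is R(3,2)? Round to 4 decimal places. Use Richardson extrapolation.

-0.2765

Richardson extrapolation on the trapezoidal column (denominator 4−1=3):
R(2,1) = (4·(-0.268263) − (-0.243046)) / 3 = -0.276669
R(3,1) = -0.274426 + (-0.274426 − (-0.268263))/3 = -0.276480
R(3,2) = (16·(-0.276480) − (-0.276669)) / 15 = -0.276467
(Column j=1 coincides with Simpson's rule on the same nodes.)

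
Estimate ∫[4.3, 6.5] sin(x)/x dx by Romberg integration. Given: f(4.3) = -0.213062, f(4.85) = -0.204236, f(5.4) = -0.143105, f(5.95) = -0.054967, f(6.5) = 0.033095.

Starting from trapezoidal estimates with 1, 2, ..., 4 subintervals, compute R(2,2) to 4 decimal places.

R(0,0) (trapezoid, 1 panel, h=2.2000): -0.197964
R(1,0) (trapezoid, 2 panels, h=1.1000): -0.256397
R(2,0) (trapezoid, 4 panels, h=0.5500): -0.270760
R(1,1) = -0.256397 + (-0.256397 − (-0.197964))/3 = -0.275875
R(2,1) = -0.270760 + (-0.270760 − (-0.256397))/3 = -0.275548
R(2,2) = -0.275548 + (-0.275548 − (-0.275875))/15 = -0.275526

-0.2755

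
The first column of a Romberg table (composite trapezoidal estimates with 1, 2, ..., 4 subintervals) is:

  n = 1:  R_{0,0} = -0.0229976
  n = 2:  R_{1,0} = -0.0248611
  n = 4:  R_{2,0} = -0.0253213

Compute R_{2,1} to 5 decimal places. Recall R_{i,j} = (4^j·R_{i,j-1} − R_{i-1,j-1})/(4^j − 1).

R_{2,1} = -0.0253213 + (-0.0253213 − (-0.0248611))/3 = -0.0254747

-0.02547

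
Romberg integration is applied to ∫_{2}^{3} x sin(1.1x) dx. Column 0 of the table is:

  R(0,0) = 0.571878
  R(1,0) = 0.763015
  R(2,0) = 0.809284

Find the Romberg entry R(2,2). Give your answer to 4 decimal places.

R(1,1) = (4·0.763015 − 0.571878) / 3 = 0.826727
R(2,1) = (4·0.809284 − 0.763015) / 3 = 0.824707
R(2,2) = (16·0.824707 − 0.826727) / 15 = 0.824572
(Column j=1 coincides with Simpson's rule on the same nodes.)

0.8246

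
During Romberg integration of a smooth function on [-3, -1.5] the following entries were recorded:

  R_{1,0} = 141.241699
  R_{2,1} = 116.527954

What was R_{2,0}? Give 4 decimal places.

122.7064

From R_{2,1} = (4·R_{2,0} − R_{1,0})/3, solve for R_{2,0}:
4·R_{2,0} = 3·116.527954 + 141.241699 = 490.825561
R_{2,0} = 122.706390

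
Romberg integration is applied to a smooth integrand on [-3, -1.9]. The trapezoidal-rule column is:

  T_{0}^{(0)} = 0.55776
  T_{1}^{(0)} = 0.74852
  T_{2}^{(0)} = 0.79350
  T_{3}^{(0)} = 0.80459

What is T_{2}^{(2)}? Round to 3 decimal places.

0.808

Richardson extrapolation on the trapezoidal column (denominator 4−1=3):
T_{1}^{(1)} = 0.74852 + (0.74852 − 0.55776)/3 = 0.81211
T_{2}^{(1)} = (4·0.79350 − 0.74852) / 3 = 0.80849
T_{2}^{(2)} = (16·0.80849 − 0.81211) / 15 = 0.80825
(Column j=1 coincides with Simpson's rule on the same nodes.)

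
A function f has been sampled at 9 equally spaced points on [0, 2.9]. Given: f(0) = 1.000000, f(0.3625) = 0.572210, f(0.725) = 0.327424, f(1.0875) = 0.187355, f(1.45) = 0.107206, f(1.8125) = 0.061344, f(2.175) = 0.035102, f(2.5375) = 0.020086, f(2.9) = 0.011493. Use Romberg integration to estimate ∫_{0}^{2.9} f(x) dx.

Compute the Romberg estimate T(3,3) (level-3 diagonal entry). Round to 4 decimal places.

0.6419

T(0,0) (trapezoid, 1 panel, h=2.9000): 1.466665
T(1,0) (trapezoid, 2 panels, h=1.4500): 0.888781
T(2,0) (trapezoid, 4 panels, h=0.7250): 0.707222
T(3,0) (trapezoid, 8 panels, h=0.3625): 0.658472
T(1,1) = 0.888781 + (0.888781 − 1.466665)/3 = 0.696153
T(2,1) = 0.707222 + (0.707222 − 0.888781)/3 = 0.646702
T(3,1) = 0.658472 + (0.658472 − 0.707222)/3 = 0.642222
T(2,2) = 0.646702 + (0.646702 − 0.696153)/15 = 0.643405
T(3,2) = 0.642222 + (0.642222 − 0.646702)/15 = 0.641923
T(3,3) = 0.641923 + (0.641923 − 0.643405)/63 = 0.641899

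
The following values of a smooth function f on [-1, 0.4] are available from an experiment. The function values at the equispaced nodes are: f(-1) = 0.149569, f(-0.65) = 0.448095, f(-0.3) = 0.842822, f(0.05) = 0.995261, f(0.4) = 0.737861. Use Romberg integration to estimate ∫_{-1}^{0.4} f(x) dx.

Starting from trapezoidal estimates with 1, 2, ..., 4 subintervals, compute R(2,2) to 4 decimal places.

R(0,0) (trapezoid, 1 panel, h=1.4000): 0.621201
R(1,0) (trapezoid, 2 panels, h=0.7000): 0.900576
R(2,0) (trapezoid, 4 panels, h=0.3500): 0.955463
R(1,1) = 0.900576 + (0.900576 − 0.621201)/3 = 0.993701
R(2,1) = 0.955463 + (0.955463 − 0.900576)/3 = 0.973759
R(2,2) = 0.973759 + (0.973759 − 0.993701)/15 = 0.972430

0.9724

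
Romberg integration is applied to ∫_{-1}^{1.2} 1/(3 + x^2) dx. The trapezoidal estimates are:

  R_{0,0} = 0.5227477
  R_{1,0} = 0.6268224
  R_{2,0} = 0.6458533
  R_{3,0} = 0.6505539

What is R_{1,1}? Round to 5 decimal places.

Richardson extrapolation on the trapezoidal column (denominator 4−1=3):
R_{1,1} = (4·0.6268224 − 0.5227477) / 3 = 0.6615140

0.66151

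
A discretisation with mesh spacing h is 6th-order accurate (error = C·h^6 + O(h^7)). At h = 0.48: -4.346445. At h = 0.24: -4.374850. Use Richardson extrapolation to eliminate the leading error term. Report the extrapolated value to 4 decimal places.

Extrapolated value = (64·A(h/2) − A(h)) / (64 − 1)
= (64·(-4.374850) − (-4.346445)) / 63
= -275.643955 / 63 = -4.375301

-4.3753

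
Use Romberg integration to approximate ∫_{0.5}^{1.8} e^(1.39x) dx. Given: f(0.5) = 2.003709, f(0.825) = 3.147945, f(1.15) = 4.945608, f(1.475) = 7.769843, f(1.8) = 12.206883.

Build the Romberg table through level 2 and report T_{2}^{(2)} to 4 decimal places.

7.3405

T_{0}^{(0)} (trapezoid, 1 panel, h=1.3000): 9.236885
T_{1}^{(0)} (trapezoid, 2 panels, h=0.6500): 7.833088
T_{2}^{(0)} (trapezoid, 4 panels, h=0.3250): 7.464825
T_{1}^{(1)} = 7.833088 + (7.833088 − 9.236885)/3 = 7.365156
T_{2}^{(1)} = 7.464825 + (7.464825 − 7.833088)/3 = 7.342071
T_{2}^{(2)} = 7.342071 + (7.342071 − 7.365156)/15 = 7.340532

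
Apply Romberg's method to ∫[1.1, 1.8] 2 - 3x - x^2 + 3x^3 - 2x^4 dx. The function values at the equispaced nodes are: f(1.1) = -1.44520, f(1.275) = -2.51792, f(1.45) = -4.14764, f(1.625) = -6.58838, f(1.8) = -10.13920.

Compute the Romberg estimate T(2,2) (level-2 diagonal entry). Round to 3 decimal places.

T(0,0) (trapezoid, 1 panel, h=0.7000): -4.05454
T(1,0) (trapezoid, 2 panels, h=0.3500): -3.47894
T(2,0) (trapezoid, 4 panels, h=0.1750): -3.33307
T(1,1) = -3.47894 + (-3.47894 − (-4.05454))/3 = -3.28707
T(2,1) = -3.33307 + (-3.33307 − (-3.47894))/3 = -3.28445
T(2,2) = -3.28445 + (-3.28445 − (-3.28707))/15 = -3.28428

-3.284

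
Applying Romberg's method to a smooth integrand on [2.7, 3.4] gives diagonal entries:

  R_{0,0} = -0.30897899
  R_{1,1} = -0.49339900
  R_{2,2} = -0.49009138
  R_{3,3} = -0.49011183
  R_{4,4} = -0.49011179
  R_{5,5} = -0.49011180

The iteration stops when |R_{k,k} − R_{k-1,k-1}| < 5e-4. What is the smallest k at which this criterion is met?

k = 3

|R_{1,1} − R_{0,0}| = 0.18442001 ≥ 5e-4
|R_{2,2} − R_{1,1}| = 0.00330762 ≥ 5e-4
|R_{3,3} − R_{2,2}| = 0.00002045 < 5e-4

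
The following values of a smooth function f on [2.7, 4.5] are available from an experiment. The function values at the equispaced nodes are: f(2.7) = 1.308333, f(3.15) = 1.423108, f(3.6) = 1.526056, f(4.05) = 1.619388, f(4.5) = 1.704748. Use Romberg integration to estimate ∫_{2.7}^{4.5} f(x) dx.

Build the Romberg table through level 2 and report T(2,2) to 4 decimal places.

2.7353

T(0,0) (trapezoid, 1 panel, h=1.8000): 2.711773
T(1,0) (trapezoid, 2 panels, h=0.9000): 2.729337
T(2,0) (trapezoid, 4 panels, h=0.4500): 2.733792
T(1,1) = 2.729337 + (2.729337 − 2.711773)/3 = 2.735192
T(2,1) = 2.733792 + (2.733792 − 2.729337)/3 = 2.735277
T(2,2) = 2.735277 + (2.735277 − 2.735192)/15 = 2.735283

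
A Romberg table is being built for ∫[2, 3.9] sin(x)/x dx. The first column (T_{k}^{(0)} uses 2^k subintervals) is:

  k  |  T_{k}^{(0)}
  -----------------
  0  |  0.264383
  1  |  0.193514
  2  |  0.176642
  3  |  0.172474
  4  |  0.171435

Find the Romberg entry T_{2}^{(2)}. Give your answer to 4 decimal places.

0.1711

T_{1}^{(1)} = 0.193514 + (0.193514 − 0.264383)/3 = 0.169891
T_{2}^{(1)} = (4·0.176642 − 0.193514) / 3 = 0.171018
T_{2}^{(2)} = (16·0.171018 − 0.169891) / 15 = 0.171093
(Column j=1 coincides with Simpson's rule on the same nodes.)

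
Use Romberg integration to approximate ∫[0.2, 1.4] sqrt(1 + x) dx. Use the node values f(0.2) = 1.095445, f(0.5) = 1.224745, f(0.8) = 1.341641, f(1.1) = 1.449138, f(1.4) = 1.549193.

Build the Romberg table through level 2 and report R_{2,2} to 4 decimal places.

1.6024

R_{0,0} (trapezoid, 1 panel, h=1.2000): 1.586783
R_{1,0} (trapezoid, 2 panels, h=0.6000): 1.598376
R_{2,0} (trapezoid, 4 panels, h=0.3000): 1.601353
R_{1,1} = 1.598376 + (1.598376 − 1.586783)/3 = 1.602240
R_{2,1} = 1.601353 + (1.601353 − 1.598376)/3 = 1.602345
R_{2,2} = 1.602345 + (1.602345 − 1.602240)/15 = 1.602352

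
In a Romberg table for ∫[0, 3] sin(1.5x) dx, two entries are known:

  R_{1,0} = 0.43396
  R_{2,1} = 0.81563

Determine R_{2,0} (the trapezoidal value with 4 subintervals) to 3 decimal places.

From R_{2,1} = (4·R_{2,0} − R_{1,0})/3, solve for R_{2,0}:
4·R_{2,0} = 3·0.81563 + 0.43396 = 2.88085
R_{2,0} = 0.72021

0.720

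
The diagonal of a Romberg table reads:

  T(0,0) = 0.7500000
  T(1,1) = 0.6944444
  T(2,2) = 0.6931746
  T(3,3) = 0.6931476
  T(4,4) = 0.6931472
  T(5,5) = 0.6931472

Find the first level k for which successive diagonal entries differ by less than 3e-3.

k = 2

|T(1,1) − T(0,0)| = 0.0555556 ≥ 3e-3
|T(2,2) − T(1,1)| = 0.0012698 < 3e-3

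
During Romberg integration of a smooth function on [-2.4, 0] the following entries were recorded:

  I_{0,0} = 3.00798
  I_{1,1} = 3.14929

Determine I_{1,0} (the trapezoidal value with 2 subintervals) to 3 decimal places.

3.114

From I_{1,1} = (4·I_{1,0} − I_{0,0})/3, solve for I_{1,0}:
4·I_{1,0} = 3·3.14929 + 3.00798 = 12.45585
I_{1,0} = 3.11396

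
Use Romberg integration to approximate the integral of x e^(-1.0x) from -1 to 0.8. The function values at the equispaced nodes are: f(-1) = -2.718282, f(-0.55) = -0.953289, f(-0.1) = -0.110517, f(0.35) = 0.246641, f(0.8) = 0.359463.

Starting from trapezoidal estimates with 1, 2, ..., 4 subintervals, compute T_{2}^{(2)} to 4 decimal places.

-0.8090

T_{0}^{(0)} (trapezoid, 1 panel, h=1.8000): -2.122937
T_{1}^{(0)} (trapezoid, 2 panels, h=0.9000): -1.160934
T_{2}^{(0)} (trapezoid, 4 panels, h=0.4500): -0.898459
T_{1}^{(1)} = -1.160934 + (-1.160934 − (-2.122937))/3 = -0.840266
T_{2}^{(1)} = -0.898459 + (-0.898459 − (-1.160934))/3 = -0.810967
T_{2}^{(2)} = -0.810967 + (-0.810967 − (-0.840266))/15 = -0.809014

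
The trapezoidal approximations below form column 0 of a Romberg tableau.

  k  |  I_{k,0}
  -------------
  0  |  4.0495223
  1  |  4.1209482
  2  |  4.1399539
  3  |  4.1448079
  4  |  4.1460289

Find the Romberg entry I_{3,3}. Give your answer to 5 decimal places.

4.14644

Richardson extrapolation on the trapezoidal column (denominator 4−1=3):
I_{1,1} = 4.1209482 + (4.1209482 − 4.0495223)/3 = 4.1447568
I_{2,1} = 4.1399539 + (4.1399539 − 4.1209482)/3 = 4.1462891
I_{3,1} = (4·4.1448079 − 4.1399539) / 3 = 4.1464259
I_{2,2} = 4.1462891 + (4.1462891 − 4.1447568)/15 = 4.1463913
I_{3,2} = 4.1464259 + (4.1464259 − 4.1462891)/15 = 4.1464350
I_{3,3} = (64·4.1464350 − 4.1463913) / 63 = 4.1464357
(Column j=1 coincides with Simpson's rule on the same nodes.)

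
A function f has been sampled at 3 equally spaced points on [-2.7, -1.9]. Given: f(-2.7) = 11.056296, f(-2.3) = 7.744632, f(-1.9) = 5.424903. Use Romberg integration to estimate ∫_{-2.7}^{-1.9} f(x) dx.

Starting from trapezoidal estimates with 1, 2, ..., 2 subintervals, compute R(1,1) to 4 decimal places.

6.3280

R(0,0) (trapezoid, 1 panel, h=0.8000): 6.592480
R(1,0) (trapezoid, 2 panels, h=0.4000): 6.394093
R(1,1) = 6.394093 + (6.394093 − 6.592480)/3 = 6.327964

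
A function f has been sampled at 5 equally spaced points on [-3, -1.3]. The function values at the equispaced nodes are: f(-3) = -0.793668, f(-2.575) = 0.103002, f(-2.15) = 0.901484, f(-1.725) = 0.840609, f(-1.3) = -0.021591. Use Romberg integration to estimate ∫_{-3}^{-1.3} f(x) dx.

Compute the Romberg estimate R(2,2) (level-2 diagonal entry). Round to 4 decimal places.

R(0,0) (trapezoid, 1 panel, h=1.7000): -0.692970
R(1,0) (trapezoid, 2 panels, h=0.8500): 0.419776
R(2,0) (trapezoid, 4 panels, h=0.4250): 0.610923
R(1,1) = 0.419776 + (0.419776 − (-0.692970))/3 = 0.790691
R(2,1) = 0.610923 + (0.610923 − 0.419776)/3 = 0.674639
R(2,2) = 0.674639 + (0.674639 − 0.790691)/15 = 0.666902

0.6669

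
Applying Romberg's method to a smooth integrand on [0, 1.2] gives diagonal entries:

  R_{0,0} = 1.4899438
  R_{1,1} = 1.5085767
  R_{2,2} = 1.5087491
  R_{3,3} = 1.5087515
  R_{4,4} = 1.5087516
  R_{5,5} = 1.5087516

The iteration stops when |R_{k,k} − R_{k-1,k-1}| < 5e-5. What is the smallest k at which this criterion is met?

k = 3

|R_{1,1} − R_{0,0}| = 0.0186329 ≥ 5e-5
|R_{2,2} − R_{1,1}| = 0.0001724 ≥ 5e-5
|R_{3,3} − R_{2,2}| = 0.0000024 < 5e-5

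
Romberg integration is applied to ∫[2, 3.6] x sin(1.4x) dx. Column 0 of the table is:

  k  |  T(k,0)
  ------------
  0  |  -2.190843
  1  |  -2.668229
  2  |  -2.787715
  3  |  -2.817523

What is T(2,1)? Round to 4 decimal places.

-2.8275

T(2,1) = -2.787715 + (-2.787715 − (-2.668229))/3 = -2.827544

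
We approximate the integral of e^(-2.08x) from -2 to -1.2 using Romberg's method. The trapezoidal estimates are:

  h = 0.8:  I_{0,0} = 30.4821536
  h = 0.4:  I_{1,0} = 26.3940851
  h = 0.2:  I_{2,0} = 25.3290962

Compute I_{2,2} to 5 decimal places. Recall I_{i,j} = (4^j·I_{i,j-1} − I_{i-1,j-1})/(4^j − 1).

Richardson extrapolation on the trapezoidal column (denominator 4−1=3):
I_{1,1} = 26.3940851 + (26.3940851 − 30.4821536)/3 = 25.0313956
I_{2,1} = (4·25.3290962 − 26.3940851) / 3 = 24.9740999
I_{2,2} = (16·24.9740999 − 25.0313956) / 15 = 24.9702802

24.97028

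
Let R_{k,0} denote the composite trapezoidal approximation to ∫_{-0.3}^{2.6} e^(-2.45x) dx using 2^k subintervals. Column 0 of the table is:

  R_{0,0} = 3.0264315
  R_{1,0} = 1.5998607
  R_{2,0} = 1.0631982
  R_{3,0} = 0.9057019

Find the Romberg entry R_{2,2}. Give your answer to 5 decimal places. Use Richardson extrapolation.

0.86831

Richardson extrapolation on the trapezoidal column (denominator 4−1=3):
R_{1,1} = (4·1.5998607 − 3.0264315) / 3 = 1.1243371
R_{2,1} = 1.0631982 + (1.0631982 − 1.5998607)/3 = 0.8843107
R_{2,2} = (16·0.8843107 − 1.1243371) / 15 = 0.8683089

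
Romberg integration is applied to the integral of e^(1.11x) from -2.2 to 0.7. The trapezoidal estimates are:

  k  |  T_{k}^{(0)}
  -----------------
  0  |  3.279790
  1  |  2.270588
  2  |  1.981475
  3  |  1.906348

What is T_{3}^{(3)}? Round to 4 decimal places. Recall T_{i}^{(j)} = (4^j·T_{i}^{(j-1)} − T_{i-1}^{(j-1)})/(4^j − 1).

1.8810

Richardson extrapolation on the trapezoidal column (denominator 4−1=3):
T_{1}^{(1)} = 2.270588 + (2.270588 − 3.279790)/3 = 1.934187
T_{2}^{(1)} = (4·1.981475 − 2.270588) / 3 = 1.885104
T_{3}^{(1)} = (4·1.906348 − 1.981475) / 3 = 1.881306
T_{2}^{(2)} = 1.885104 + (1.885104 − 1.934187)/15 = 1.881832
T_{3}^{(2)} = 1.881306 + (1.881306 − 1.885104)/15 = 1.881053
T_{3}^{(3)} = (64·1.881053 − 1.881832) / 63 = 1.881041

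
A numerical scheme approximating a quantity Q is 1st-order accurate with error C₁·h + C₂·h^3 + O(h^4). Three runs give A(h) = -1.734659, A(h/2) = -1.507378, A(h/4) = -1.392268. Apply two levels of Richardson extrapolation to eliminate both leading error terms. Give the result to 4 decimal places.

First eliminate the h term (factor 2^1 = 2):
  B₁ = (2·(-1.507378) − (-1.734659))/1 = -1.280097
  B₂ = (2·(-1.392268) − (-1.507378))/1 = -1.277158
Then eliminate the h^3 term (factor 2^3 = 8):
  (8·(-1.277158) − (-1.280097))/7 = -1.276738

-1.2767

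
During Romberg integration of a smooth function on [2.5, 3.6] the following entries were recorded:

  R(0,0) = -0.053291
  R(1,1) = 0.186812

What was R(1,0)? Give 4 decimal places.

From R(1,1) = (4·R(1,0) − R(0,0))/3, solve for R(1,0):
4·R(1,0) = 3·0.186812 + (-0.053291) = 0.507145
R(1,0) = 0.126786

0.1268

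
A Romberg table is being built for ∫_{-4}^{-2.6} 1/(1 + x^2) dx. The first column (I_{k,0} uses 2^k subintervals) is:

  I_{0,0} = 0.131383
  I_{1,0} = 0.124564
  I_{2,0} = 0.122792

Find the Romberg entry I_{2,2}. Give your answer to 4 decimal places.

0.1222

I_{1,1} = (4·0.124564 − 0.131383) / 3 = 0.122291
I_{2,1} = (4·0.122792 − 0.124564) / 3 = 0.122201
I_{2,2} = (16·0.122201 − 0.122291) / 15 = 0.122195
(Column j=1 coincides with Simpson's rule on the same nodes.)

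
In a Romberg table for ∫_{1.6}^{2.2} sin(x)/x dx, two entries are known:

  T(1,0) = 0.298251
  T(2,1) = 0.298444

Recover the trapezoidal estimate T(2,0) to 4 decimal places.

From T(2,1) = (4·T(2,0) − T(1,0))/3, solve for T(2,0):
4·T(2,0) = 3·0.298444 + 0.298251 = 1.193583
T(2,0) = 0.298396

0.2984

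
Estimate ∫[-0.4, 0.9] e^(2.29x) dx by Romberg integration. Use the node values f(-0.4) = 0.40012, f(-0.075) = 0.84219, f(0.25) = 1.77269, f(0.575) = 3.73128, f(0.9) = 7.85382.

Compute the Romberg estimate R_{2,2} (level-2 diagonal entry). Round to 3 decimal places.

R_{0,0} (trapezoid, 1 panel, h=1.3000): 5.36506
R_{1,0} (trapezoid, 2 panels, h=0.6500): 3.83478
R_{2,0} (trapezoid, 4 panels, h=0.3250): 3.40377
R_{1,1} = 3.83478 + (3.83478 − 5.36506)/3 = 3.32469
R_{2,1} = 3.40377 + (3.40377 − 3.83478)/3 = 3.26010
R_{2,2} = 3.26010 + (3.26010 − 3.32469)/15 = 3.25579

3.256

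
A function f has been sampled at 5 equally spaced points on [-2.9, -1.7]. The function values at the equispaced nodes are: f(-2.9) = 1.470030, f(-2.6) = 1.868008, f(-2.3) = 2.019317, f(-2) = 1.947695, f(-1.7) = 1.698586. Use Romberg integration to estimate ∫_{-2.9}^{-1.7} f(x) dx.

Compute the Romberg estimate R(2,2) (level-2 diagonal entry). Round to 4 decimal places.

2.2469

R(0,0) (trapezoid, 1 panel, h=1.2000): 1.901170
R(1,0) (trapezoid, 2 panels, h=0.6000): 2.162175
R(2,0) (trapezoid, 4 panels, h=0.3000): 2.225798
R(1,1) = 2.162175 + (2.162175 − 1.901170)/3 = 2.249177
R(2,1) = 2.225798 + (2.225798 − 2.162175)/3 = 2.247006
R(2,2) = 2.247006 + (2.247006 − 2.249177)/15 = 2.246861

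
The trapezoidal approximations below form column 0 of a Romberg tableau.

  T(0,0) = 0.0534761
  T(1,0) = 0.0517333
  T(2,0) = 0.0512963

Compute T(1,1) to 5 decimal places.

0.05115

T(1,1) = (4·0.0517333 − 0.0534761) / 3 = 0.0511524
(Column j=1 coincides with Simpson's rule on the same nodes.)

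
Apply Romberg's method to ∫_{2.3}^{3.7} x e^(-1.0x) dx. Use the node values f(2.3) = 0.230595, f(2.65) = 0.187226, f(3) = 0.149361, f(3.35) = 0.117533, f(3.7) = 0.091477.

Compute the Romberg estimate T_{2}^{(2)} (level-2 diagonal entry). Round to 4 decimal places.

0.2147

T_{0}^{(0)} (trapezoid, 1 panel, h=1.4000): 0.225450
T_{1}^{(0)} (trapezoid, 2 panels, h=0.7000): 0.217278
T_{2}^{(0)} (trapezoid, 4 panels, h=0.3500): 0.215305
T_{1}^{(1)} = 0.217278 + (0.217278 − 0.225450)/3 = 0.214554
T_{2}^{(1)} = 0.215305 + (0.215305 − 0.217278)/3 = 0.214647
T_{2}^{(2)} = 0.214647 + (0.214647 − 0.214554)/15 = 0.214653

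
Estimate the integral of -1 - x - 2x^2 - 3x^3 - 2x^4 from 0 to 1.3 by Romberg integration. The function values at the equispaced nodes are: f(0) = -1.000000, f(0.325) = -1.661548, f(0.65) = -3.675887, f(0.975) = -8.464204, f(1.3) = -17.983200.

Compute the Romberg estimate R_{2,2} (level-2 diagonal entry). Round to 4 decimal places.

-7.2369

R_{0,0} (trapezoid, 1 panel, h=1.3000): -12.339080
R_{1,0} (trapezoid, 2 panels, h=0.6500): -8.558867
R_{2,0} (trapezoid, 4 panels, h=0.3250): -7.570303
R_{1,1} = -8.558867 + (-8.558867 − (-12.339080))/3 = -7.298796
R_{2,1} = -7.570303 + (-7.570303 − (-8.558867))/3 = -7.240782
R_{2,2} = -7.240782 + (-7.240782 − (-7.298796))/15 = -7.236914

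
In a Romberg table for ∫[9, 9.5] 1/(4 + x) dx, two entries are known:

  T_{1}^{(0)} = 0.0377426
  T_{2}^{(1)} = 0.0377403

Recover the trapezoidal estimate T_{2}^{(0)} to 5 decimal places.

0.03774

From T_{2}^{(1)} = (4·T_{2}^{(0)} − T_{1}^{(0)})/3, solve for T_{2}^{(0)}:
4·T_{2}^{(0)} = 3·0.0377403 + 0.0377426 = 0.1509635
T_{2}^{(0)} = 0.0377409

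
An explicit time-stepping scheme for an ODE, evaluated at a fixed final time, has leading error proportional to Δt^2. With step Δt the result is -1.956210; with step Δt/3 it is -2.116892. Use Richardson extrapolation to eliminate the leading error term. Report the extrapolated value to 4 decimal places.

-2.1370

Extrapolated value = (9·A(Δt/3) − A(Δt)) / (9 − 1)
= (9·(-2.116892) − (-1.956210)) / 8
= -17.095818 / 8 = -2.136977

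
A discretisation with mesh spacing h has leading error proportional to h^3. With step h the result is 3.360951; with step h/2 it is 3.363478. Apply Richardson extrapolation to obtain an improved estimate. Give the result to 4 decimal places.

Extrapolated value = (8·A(h/2) − A(h)) / (8 − 1)
= (8·3.363478 − 3.360951) / 7
= 23.546873 / 7 = 3.363839

3.3638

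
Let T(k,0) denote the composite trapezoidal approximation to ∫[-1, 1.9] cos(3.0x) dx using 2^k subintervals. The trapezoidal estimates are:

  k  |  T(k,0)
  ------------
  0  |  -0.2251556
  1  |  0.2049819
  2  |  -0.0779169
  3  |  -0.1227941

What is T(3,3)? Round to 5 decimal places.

Richardson extrapolation on the trapezoidal column (denominator 4−1=3):
T(1,1) = 0.2049819 + (0.2049819 − (-0.2251556))/3 = 0.3483611
T(2,1) = -0.0779169 + (-0.0779169 − 0.2049819)/3 = -0.1722165
T(3,1) = -0.1227941 + (-0.1227941 − (-0.0779169))/3 = -0.1377532
T(2,2) = -0.1722165 + (-0.1722165 − 0.3483611)/15 = -0.2069217
T(3,2) = (16·(-0.1377532) − (-0.1722165)) / 15 = -0.1354556
T(3,3) = (64·(-0.1354556) − (-0.2069217)) / 63 = -0.1343212

-0.13432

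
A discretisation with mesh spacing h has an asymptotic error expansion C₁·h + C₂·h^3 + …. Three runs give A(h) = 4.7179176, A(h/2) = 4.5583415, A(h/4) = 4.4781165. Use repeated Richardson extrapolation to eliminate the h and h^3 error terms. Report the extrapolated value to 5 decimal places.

4.39777

First eliminate the h term (factor 2^1 = 2):
  B₁ = (2·4.5583415 − 4.7179176)/1 = 4.3987654
  B₂ = (2·4.4781165 − 4.5583415)/1 = 4.3978915
Then eliminate the h^3 term (factor 2^3 = 8):
  (8·4.3978915 − 4.3987654)/7 = 4.3977667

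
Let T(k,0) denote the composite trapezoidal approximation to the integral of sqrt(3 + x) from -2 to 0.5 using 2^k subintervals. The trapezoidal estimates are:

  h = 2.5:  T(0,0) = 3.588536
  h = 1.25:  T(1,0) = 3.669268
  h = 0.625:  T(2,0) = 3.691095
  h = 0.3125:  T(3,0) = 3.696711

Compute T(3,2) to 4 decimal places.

3.6986

Richardson extrapolation on the trapezoidal column (denominator 4−1=3):
T(2,1) = 3.691095 + (3.691095 − 3.669268)/3 = 3.698371
T(3,1) = (4·3.696711 − 3.691095) / 3 = 3.698583
T(3,2) = (16·3.698583 − 3.698371) / 15 = 3.698597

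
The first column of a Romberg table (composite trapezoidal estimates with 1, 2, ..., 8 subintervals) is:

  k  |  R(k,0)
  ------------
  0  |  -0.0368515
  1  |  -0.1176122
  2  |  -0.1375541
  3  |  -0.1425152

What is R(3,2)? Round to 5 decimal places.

-0.14417

Richardson extrapolation on the trapezoidal column (denominator 4−1=3):
R(2,1) = (4·(-0.1375541) − (-0.1176122)) / 3 = -0.1442014
R(3,1) = (4·(-0.1425152) − (-0.1375541)) / 3 = -0.1441689
R(3,2) = -0.1441689 + (-0.1441689 − (-0.1442014))/15 = -0.1441667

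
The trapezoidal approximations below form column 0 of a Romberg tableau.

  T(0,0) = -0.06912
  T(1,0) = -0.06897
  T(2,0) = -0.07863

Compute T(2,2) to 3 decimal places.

-0.083

T(1,1) = (4·(-0.06897) − (-0.06912)) / 3 = -0.06892
T(2,1) = -0.07863 + (-0.07863 − (-0.06897))/3 = -0.08185
T(2,2) = -0.08185 + (-0.08185 − (-0.06892))/15 = -0.08271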